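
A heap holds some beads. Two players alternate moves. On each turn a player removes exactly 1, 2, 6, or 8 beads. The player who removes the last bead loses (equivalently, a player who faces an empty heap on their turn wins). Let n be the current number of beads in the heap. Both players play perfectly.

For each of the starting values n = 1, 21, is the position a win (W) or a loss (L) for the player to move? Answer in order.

Work bottom-up. With no move the player to move wins. Otherwise the position is W if at least one move leads to an L position for the opponent, and L if every move leads to a W.
n=0: no move; the opponent has just taken the last bead and therefore loses → W
n=1: →0(W) only, which is W, so L
n=2: →1(L), so W
n=3: →1(L), so W
n=4: →3(W), 2(W) — all W, so L
n=5: →4(L), so W
n=6: →4(L), so W
n=7: →1(L), so W
n=8: →7(W), 6(W), 2(W), 0(W) — all W, so L
n=9: →8(L), so W
n=10: →8(L), so W
n=11: →10(W), 9(W), 5(W), 3(W) — all W, so L
n=12: →11(L), so W
n=13: →11(L), so W
n=14: →8(L), so W
n=15: →14(W), 13(W), 9(W), 7(W) — all W, so L
n=16: →15(L), so W
n=17: →15(L), so W
n=18: →17(W), 16(W), 12(W), 10(W) — all W, so L
n=19: →18(L), so W
n=20: →18(L), so W
n=21: →15(L), so W

1: L, 21: W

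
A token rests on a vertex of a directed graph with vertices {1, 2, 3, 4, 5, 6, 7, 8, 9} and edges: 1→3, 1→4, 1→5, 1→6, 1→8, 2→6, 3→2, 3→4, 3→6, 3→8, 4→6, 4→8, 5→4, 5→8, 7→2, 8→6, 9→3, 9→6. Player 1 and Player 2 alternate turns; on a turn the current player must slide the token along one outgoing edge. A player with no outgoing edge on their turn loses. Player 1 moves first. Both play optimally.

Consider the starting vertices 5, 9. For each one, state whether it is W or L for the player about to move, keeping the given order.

5: L, 9: W

Positions with no move are L. A position that does have a move is losing for the player to move precisely when every available move leads to a winning position for the opponent. Fill in the labels:
Every edge goes from a vertex to one that appears earlier in the order 6, 8, 4, 2, 3, 7, 5, 1, 9, so processing vertices in that order labels each vertex after all of its successors.
6: no outgoing edge → L
8: W (go to 6, an L position)
4: W (go to 6, an L position)
2: W (go to 6, an L position)
3: W (go to 6, an L position)
7: L (sole option 2(W) is W)
5: L (options 4(W), 8(W) are all W)
1: W (go to 5, an L position)
9: W (go to 6, an L position)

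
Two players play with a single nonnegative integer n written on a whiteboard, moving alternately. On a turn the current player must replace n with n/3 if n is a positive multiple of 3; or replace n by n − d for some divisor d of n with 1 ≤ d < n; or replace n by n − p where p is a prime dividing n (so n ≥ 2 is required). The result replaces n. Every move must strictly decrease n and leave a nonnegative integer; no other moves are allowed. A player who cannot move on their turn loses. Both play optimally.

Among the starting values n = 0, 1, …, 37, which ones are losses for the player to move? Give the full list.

Classify positions by backward induction: terminal positions (no move available) are L. From any other position, the mover wins iff some move reaches an L.
n=0: no move → L
n=1: no move → L
n=2: →0(L), so W
n=3: →0(L), so W
n=4: →2(W), 3(W) — all W, so L
n=5: →0(L), so W
n=6: →4(L), so W
n=7: →0(L), so W
n=8: →4(L), so W
n=9: →3(W), 6(W), 8(W) — all W, so L
n=10: →9(L), so W
n=11: →0(L), so W
n=12: →4(L), so W
n=13: →0(L), so W
n=14: →7(W), 12(W), 13(W) — all W, so L
n=15: →14(L), so W
n=16: →14(L), so W
n=17: →0(L), so W
n=18: →9(L), so W
n=19: →0(L), so W
n=20: →10(W), 15(W), 16(W), 18(W), 19(W) — all W, so L
n=21: →14(L), so W
n=22: →20(L), so W
n=23: →0(L), so W
n=24: →20(L), so W
n=25: →20(L), so W
n=26: →13(W), 24(W), 25(W) — all W, so L
n=27: →9(L), so W
n=28: →14(L), so W
n=29: →0(L), so W
n=30: →20(L), so W
n=31: →0(L), so W
n=32: →16(W), 24(W), 28(W), 30(W), 31(W) — all W, so L
n=33: →32(L), so W
n=34: →32(L), so W
n=35: →28(W), 30(W), 34(W) — all W, so L
n=36: →32(L), so W
n=37: →0(L), so W
The losing starting values of n are exactly the entries labelled L in this table (9 of them).

0, 1, 4, 9, 14, 20, 26, 32, 35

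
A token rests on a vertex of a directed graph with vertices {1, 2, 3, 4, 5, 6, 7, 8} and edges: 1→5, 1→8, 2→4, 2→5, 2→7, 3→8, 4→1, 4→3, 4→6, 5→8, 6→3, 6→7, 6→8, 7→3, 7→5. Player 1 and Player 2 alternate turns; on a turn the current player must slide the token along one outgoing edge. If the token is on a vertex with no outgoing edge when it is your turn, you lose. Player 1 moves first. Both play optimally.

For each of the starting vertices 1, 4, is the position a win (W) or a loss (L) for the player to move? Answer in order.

1: W, 4: L

Work bottom-up. With no move the player to move loses. Otherwise the position is W if at least one move leads to an L position for the opponent, and L if every move leads to a W.
Every edge goes from a vertex to one that appears earlier in the order 8, 3, 5, 7, 1, 6, 4, 2, so processing vertices in that order labels each vertex after all of its successors.
8: no outgoing edge → L
3: →8(L), so W
5: →8(L), so W
7: →5(W), 3(W) — all W, so L
1: →8(L), so W
6: →7(L), so W
4: →6(W), 1(W), 3(W) — all W, so L
2: →4(L), so W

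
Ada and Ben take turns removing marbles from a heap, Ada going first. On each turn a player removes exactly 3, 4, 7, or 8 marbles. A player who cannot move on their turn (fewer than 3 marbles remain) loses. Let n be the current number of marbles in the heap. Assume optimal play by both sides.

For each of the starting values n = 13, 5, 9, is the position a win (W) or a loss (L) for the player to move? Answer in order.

13: L, 5: W, 9: W

Label each position W (a win for the player to move) or L (a loss). A position with no legal move is L; any other position is W exactly when some move reaches an L, and L when every move reaches a W.
n=0: no move → L
n=1: no move → L
n=2: no move → L
n=3: can move to 0, which is L ⇒ W
n=4: can move to 1, which is L ⇒ W
n=5: can move to 2, which is L ⇒ W
n=6: can move to 2, which is L ⇒ W
n=7: can move to 0, which is L ⇒ W
n=8: can move to 1, which is L ⇒ W
n=9: can move to 2, which is L ⇒ W
n=10: can move to 2, which is L ⇒ W
n=11: moves to 8(W), 7(W), 4(W), 3(W); every one is W ⇒ L
n=12: moves to 9(W), 8(W), 5(W), 4(W); every one is W ⇒ L
n=13: moves to 10(W), 9(W), 6(W), 5(W); every one is W ⇒ L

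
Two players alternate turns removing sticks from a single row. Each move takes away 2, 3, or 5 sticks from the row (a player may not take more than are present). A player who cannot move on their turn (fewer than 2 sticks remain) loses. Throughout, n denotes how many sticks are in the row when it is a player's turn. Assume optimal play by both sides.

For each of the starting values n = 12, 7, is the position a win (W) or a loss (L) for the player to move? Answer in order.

12: W, 7: L

Compute win/loss labels from the base case upward. A position with no move is L. Any other position is W if it can reach an L in one move, else L.
n=0: no move → L
n=1: no move → L
n=2: W (go to 0, an L position)
n=3: W (go to 1, an L position)
n=4: W (go to 1, an L position)
n=5: W (go to 0, an L position)
n=6: W (go to 1, an L position)
n=7: L (options 5(W), 4(W), 2(W) are all W)
n=8: L (options 6(W), 5(W), 3(W) are all W)
n=9: W (go to 7, an L position)
n=10: W (go to 8, an L position)
n=11: W (go to 8, an L position)
n=12: W (go to 7, an L position)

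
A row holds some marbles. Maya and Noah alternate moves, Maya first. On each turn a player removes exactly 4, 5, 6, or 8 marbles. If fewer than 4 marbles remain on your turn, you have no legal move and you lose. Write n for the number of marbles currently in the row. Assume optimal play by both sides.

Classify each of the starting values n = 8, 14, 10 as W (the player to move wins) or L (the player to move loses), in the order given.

Use the standard recursion: the mover loses at a terminal position; elsewhere, the mover wins exactly when some move hands the opponent an L position.
n=0: no move → L
n=1: no move → L
n=2: no move → L
n=3: no move → L
n=4: W (go to 0, an L position)
n=5: W (go to 1, an L position)
n=6: W (go to 2, an L position)
n=7: W (go to 3, an L position)
n=8: W (go to 3, an L position)
n=9: W (go to 3, an L position)
n=10: W (go to 2, an L position)
n=11: W (go to 3, an L position)
n=12: L (options 8(W), 7(W), 6(W), 4(W) are all W)
n=13: L (options 9(W), 8(W), 7(W), 5(W) are all W)
n=14: L (options 10(W), 9(W), 8(W), 6(W) are all W)

8: W, 14: L, 10: W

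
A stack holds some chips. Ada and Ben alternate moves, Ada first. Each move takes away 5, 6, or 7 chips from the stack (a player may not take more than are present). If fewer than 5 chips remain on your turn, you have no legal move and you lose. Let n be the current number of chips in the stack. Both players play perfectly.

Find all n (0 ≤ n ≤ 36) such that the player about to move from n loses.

Compute win/loss labels from the base case upward. A position with no move is L. Any other position is W if it can reach an L in one move, else L.
n=0: no move → L
n=1: no move → L
n=2: no move → L
n=3: no move → L
n=4: no move → L
n=5: can move to 0, which is L ⇒ W
n=6: can move to 1, which is L ⇒ W
n=7: can move to 2, which is L ⇒ W
n=8: can move to 3, which is L ⇒ W
n=9: can move to 4, which is L ⇒ W
n=10: can move to 4, which is L ⇒ W
n=11: can move to 4, which is L ⇒ W
n=12: moves to 7(W), 6(W), 5(W); every one is W ⇒ L
n=13: moves to 8(W), 7(W), 6(W); every one is W ⇒ L
n=14: moves to 9(W), 8(W), 7(W); every one is W ⇒ L
n=15: moves to 10(W), 9(W), 8(W); every one is W ⇒ L
n=16: moves to 11(W), 10(W), 9(W); every one is W ⇒ L
n=17: can move to 12, which is L ⇒ W
n=18: can move to 13, which is L ⇒ W
n=19: can move to 14, which is L ⇒ W
n=20: can move to 15, which is L ⇒ W
n=21: can move to 16, which is L ⇒ W
n=22: can move to 16, which is L ⇒ W
n=23: can move to 16, which is L ⇒ W
n=24: moves to 19(W), 18(W), 17(W); every one is W ⇒ L
n=25: moves to 20(W), 19(W), 18(W); every one is W ⇒ L
n=26: moves to 21(W), 20(W), 19(W); every one is W ⇒ L
n=27: moves to 22(W), 21(W), 20(W); every one is W ⇒ L
n=28: moves to 23(W), 22(W), 21(W); every one is W ⇒ L
n=29: can move to 24, which is L ⇒ W
n=30: can move to 25, which is L ⇒ W
n=31: can move to 26, which is L ⇒ W
n=32: can move to 27, which is L ⇒ W
n=33: can move to 28, which is L ⇒ W
n=34: can move to 28, which is L ⇒ W
n=35: can move to 28, which is L ⇒ W
n=36: moves to 31(W), 30(W), 29(W); every one is W ⇒ L
Reading off the rows marked L gives the requested list; there are 16 such values of n.

0, 1, 2, 3, 4, 12, 13, 14, 15, 16, 24, 25, 26, 27, 28, 36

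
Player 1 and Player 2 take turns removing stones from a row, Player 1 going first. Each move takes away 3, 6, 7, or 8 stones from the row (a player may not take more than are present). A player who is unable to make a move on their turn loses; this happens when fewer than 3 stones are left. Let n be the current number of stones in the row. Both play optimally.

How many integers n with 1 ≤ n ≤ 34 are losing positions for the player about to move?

10

Work bottom-up. With no move the player to move loses. Otherwise the position is W if at least one move leads to an L position for the opponent, and L if every move leads to a W.
n=0: no move → L
n=1: no move → L
n=2: no move → L
n=3: W (go to 0, an L position)
n=4: W (go to 1, an L position)
n=5: W (go to 2, an L position)
n=6: W (go to 0, an L position)
n=7: W (go to 1, an L position)
n=8: W (go to 2, an L position)
n=9: W (go to 2, an L position)
n=10: W (go to 2, an L position)
n=11: L (options 8(W), 5(W), 4(W), 3(W) are all W)
n=12: L (options 9(W), 6(W), 5(W), 4(W) are all W)
n=13: L (options 10(W), 7(W), 6(W), 5(W) are all W)
n=14: W (go to 11, an L position)
n=15: W (go to 12, an L position)
n=16: W (go to 13, an L position)
n=17: W (go to 11, an L position)
n=18: W (go to 12, an L position)
n=19: W (go to 13, an L position)
n=20: W (go to 13, an L position)
n=21: W (go to 13, an L position)
n=22: L (options 19(W), 16(W), 15(W), 14(W) are all W)
n=23: L (options 20(W), 17(W), 16(W), 15(W) are all W)
n=24: L (options 21(W), 18(W), 17(W), 16(W) are all W)
n=25: W (go to 22, an L position)
n=26: W (go to 23, an L position)
n=27: W (go to 24, an L position)
n=28: W (go to 22, an L position)
n=29: W (go to 23, an L position)
n=30: W (go to 24, an L position)
n=31: W (go to 24, an L position)
n=32: W (go to 24, an L position)
n=33: L (options 30(W), 27(W), 26(W), 25(W) are all W)
n=34: L (options 31(W), 28(W), 27(W), 26(W) are all W)
L entries with 1 ≤ n ≤ 34 (n=0 is outside the asked range and is not counted): n = 1, 2, 11, 12, 13, 22, 23, 24, 33, 34; that makes 10.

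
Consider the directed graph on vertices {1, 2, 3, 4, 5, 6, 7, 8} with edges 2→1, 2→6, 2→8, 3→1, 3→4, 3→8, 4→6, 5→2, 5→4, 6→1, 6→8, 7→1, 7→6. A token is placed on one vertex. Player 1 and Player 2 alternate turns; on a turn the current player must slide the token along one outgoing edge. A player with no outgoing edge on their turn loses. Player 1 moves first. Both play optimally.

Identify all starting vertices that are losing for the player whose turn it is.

Label each position W (a win for the player to move) or L (a loss). A position with no legal move is L; any other position is W exactly when some move reaches an L, and L when every move reaches a W.
Every edge goes from a vertex to one that appears earlier in the order 8, 1, 6, 4, 3, 7, 2, 5, so processing vertices in that order labels each vertex after all of its successors.
8: no outgoing edge → L
1: no outgoing edge → L
6: can move to 1, which is L ⇒ W
4: the only move is to 6(W), a W ⇒ L
3: can move to 4, which is L ⇒ W
7: can move to 1, which is L ⇒ W
2: can move to 1, which is L ⇒ W
5: can move to 4, which is L ⇒ W
The losing starting vertices are exactly the entries labelled L in this table (3 of them).

1, 4, 8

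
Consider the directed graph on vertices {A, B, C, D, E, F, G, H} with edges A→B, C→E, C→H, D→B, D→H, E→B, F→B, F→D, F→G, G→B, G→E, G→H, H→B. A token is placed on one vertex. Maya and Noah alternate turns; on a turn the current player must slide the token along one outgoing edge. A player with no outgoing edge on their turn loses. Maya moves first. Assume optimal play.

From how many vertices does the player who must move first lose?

Classify positions by backward induction: terminal positions (no move available) are L. From any other position, the mover wins iff some move reaches an L.
Every edge goes from a vertex to one that appears earlier in the order B, H, D, E, G, C, A, F, so processing vertices in that order labels each vertex after all of its successors.
B: no outgoing edge → L
H: W (go to B, an L position)
D: W (go to B, an L position)
E: W (go to B, an L position)
G: W (go to B, an L position)
C: L (options E(W), H(W) are all W)
A: W (go to B, an L position)
F: W (go to B, an L position)
The L vertices are B, C; that is 2 in all.

2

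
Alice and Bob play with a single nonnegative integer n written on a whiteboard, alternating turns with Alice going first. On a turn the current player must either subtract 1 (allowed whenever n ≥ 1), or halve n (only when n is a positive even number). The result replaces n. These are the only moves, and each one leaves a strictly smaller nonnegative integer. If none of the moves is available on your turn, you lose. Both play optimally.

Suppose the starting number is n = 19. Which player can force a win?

Label each position W (a win for the player to move) or L (a loss). A position with no legal move is L; any other position is W exactly when some move reaches an L, and L when every move reaches a W.
n=0: no move → L
n=1: →0(L), so W
n=2: →1(W) only, which is W, so L
n=3: →2(L), so W
n=4: →2(L), so W
n=5: →4(W) only, which is W, so L
n=6: →5(L), so W
n=7: →6(W) only, which is W, so L
n=8: →7(L), so W
n=9: →8(W) only, which is W, so L
n=10: →5(L), so W
n=11: →10(W) only, which is W, so L
n=12: →11(L), so W
n=13: →12(W) only, which is W, so L
n=14: →7(L), so W
n=15: →14(W) only, which is W, so L
n=16: →15(L), so W
n=17: →16(W) only, which is W, so L
n=18: →9(L), so W
n=19: →18(W) only, which is W, so L
The starting position 19 is L: whatever Alice does, the opponent receives a W position.

Bob wins.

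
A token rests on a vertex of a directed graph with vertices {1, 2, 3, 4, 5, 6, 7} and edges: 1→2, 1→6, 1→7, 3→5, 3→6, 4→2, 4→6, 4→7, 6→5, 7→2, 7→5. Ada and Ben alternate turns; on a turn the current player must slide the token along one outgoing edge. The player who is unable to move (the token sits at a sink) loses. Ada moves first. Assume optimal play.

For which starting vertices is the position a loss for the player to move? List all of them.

Classify positions by backward induction: terminal positions (no move available) are L. From any other position, the mover wins iff some move reaches an L.
Every edge goes from a vertex to one that appears earlier in the order 5, 2, 7, 6, 3, 1, 4, so processing vertices in that order labels each vertex after all of its successors.
5: no outgoing edge → L
2: no outgoing edge → L
7: W (go to 2, an L position)
6: W (go to 5, an L position)
3: W (go to 5, an L position)
1: W (go to 2, an L position)
4: W (go to 2, an L position)
Reading off the rows marked L gives the requested list; there are 2 such vertices.

2, 5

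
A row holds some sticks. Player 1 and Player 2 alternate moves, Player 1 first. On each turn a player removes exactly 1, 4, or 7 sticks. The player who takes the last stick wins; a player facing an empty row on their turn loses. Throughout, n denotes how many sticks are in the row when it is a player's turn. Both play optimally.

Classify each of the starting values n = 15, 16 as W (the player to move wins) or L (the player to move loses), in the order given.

Use the standard recursion: the mover loses at a terminal position; elsewhere, the mover wins exactly when some move hands the opponent an L position.
n=0: no move → L
n=1: can move to 0, which is L ⇒ W
n=2: the only move is to 1(W), a W ⇒ L
n=3: can move to 2, which is L ⇒ W
n=4: can move to 0, which is L ⇒ W
n=5: moves to 4(W), 1(W); every one is W ⇒ L
n=6: can move to 5, which is L ⇒ W
n=7: can move to 0, which is L ⇒ W
n=8: moves to 7(W), 4(W), 1(W); every one is W ⇒ L
n=9: can move to 8, which is L ⇒ W
n=10: moves to 9(W), 6(W), 3(W); every one is W ⇒ L
n=11: can move to 10, which is L ⇒ W
n=12: can move to 8, which is L ⇒ W
n=13: moves to 12(W), 9(W), 6(W); every one is W ⇒ L
n=14: can move to 13, which is L ⇒ W
n=15: can move to 8, which is L ⇒ W
n=16: moves to 15(W), 12(W), 9(W); every one is W ⇒ L

15: W, 16: L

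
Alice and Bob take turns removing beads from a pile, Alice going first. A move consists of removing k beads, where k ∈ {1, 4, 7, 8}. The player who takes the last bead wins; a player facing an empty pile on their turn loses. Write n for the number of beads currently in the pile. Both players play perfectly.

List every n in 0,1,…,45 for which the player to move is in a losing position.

Build the W/L table. Terminal = L. A non-terminal position is W if it has a move to some L; otherwise it is L.
n=0: no move → L
n=1: →0(L), so W
n=2: →1(W) only, which is W, so L
n=3: →2(L), so W
n=4: →0(L), so W
n=5: →4(W), 1(W) — all W, so L
n=6: →5(L), so W
n=7: →0(L), so W
n=8: →0(L), so W
n=9: →5(L), so W
n=10: →2(L), so W
n=11: →10(W), 7(W), 4(W), 3(W) — all W, so L
n=12: →11(L), so W
n=13: →5(L), so W
n=14: →13(W), 10(W), 7(W), 6(W) — all W, so L
n=15: →14(L), so W
n=16: →15(W), 12(W), 9(W), 8(W) — all W, so L
n=17: →16(L), so W
n=18: →14(L), so W
n=19: →11(L), so W
n=20: →16(L), so W
n=21: →14(L), so W
n=22: →14(L), so W
n=23: →16(L), so W
n=24: →16(L), so W
n=25: →24(W), 21(W), 18(W), 17(W) — all W, so L
n=26: →25(L), so W
n=27: →26(W), 23(W), 20(W), 19(W) — all W, so L
n=28: →27(L), so W
n=29: →25(L), so W
n=30: →29(W), 26(W), 23(W), 22(W) — all W, so L
n=31: →30(L), so W
n=32: →25(L), so W
n=33: →25(L), so W
n=34: →30(L), so W
n=35: →27(L), so W
n=36: →35(W), 32(W), 29(W), 28(W) — all W, so L
n=37: →36(L), so W
n=38: →30(L), so W
n=39: →38(W), 35(W), 32(W), 31(W) — all W, so L
n=40: →39(L), so W
n=41: →40(W), 37(W), 34(W), 33(W) — all W, so L
n=42: →41(L), so W
n=43: →39(L), so W
n=44: →36(L), so W
n=45: →41(L), so W
Reading off the rows marked L gives the requested list; there are 12 such values of n.

0, 2, 5, 11, 14, 16, 25, 27, 30, 36, 39, 41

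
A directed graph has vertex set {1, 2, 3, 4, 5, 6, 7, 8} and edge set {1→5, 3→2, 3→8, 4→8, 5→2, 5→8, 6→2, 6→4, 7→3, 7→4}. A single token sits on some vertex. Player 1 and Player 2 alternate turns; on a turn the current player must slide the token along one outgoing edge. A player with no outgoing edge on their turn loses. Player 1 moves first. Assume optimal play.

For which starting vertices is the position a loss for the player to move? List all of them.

Label each position W (a win for the player to move) or L (a loss). A position with no legal move is L; any other position is W exactly when some move reaches an L, and L when every move reaches a W.
Every edge goes from a vertex to one that appears earlier in the order 2, 8, 4, 6, 5, 3, 7, 1, so processing vertices in that order labels each vertex after all of its successors.
2: no outgoing edge → L
8: no outgoing edge → L
4: can move to 8, which is L ⇒ W
6: can move to 2, which is L ⇒ W
5: can move to 8, which is L ⇒ W
3: can move to 8, which is L ⇒ W
7: moves to 3(W), 4(W); every one is W ⇒ L
1: the only move is to 5(W), a W ⇒ L
The losing starting vertices are exactly the entries labelled L in this table (4 of them).

1, 2, 7, 8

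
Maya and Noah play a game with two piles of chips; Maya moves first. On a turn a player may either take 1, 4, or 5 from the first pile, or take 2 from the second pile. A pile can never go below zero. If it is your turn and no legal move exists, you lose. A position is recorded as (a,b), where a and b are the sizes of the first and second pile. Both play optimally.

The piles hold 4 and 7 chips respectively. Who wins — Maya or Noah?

Build the W/L table. Terminal = L. A non-terminal position is W if it has a move to some L; otherwise it is L.
No move ever increases a pile, so every position that can arise here has a ≤ 4 and b ≤ 7; it is enough to label the cells with 0 ≤ a ≤ 4 and 0 ≤ b ≤ 7.
Every move lowers a or b (never raises either), so fill the grid row by row in increasing a, and left to right within a row: each cell's successors are then already labelled.
      b=0  b=1  b=2  b=3  b=4  b=5  b=6  b=7
a=0:    L    L    W    W    L    L    W    W
a=1:    W    W    L    L    W    W    L    L
a=2:    L    L    W    W    L    L    W    W
a=3:    W    W    L    L    W    W    L    L
a=4:    W    W    W    W    W    W    W    W
Cells with no legal move (terminal, hence L): (0,0), (0,1).
The remaining L cells, each justified by listing all of its moves:
(0,4): the only move is to (0,2)(W), a W ⇒ L
(0,5): the only move is to (0,3)(W), a W ⇒ L
(1,2): moves to (0,2)(W), (1,0)(W); every one is W ⇒ L
(1,3): moves to (0,3)(W), (1,1)(W); every one is W ⇒ L
(1,6): moves to (0,6)(W), (1,4)(W); every one is W ⇒ L
(1,7): moves to (0,7)(W), (1,5)(W); every one is W ⇒ L
(2,0): the only move is to (1,0)(W), a W ⇒ L
(2,1): the only move is to (1,1)(W), a W ⇒ L
(2,4): moves to (1,4)(W), (2,2)(W); every one is W ⇒ L
(2,5): moves to (1,5)(W), (2,3)(W); every one is W ⇒ L
(3,2): moves to (2,2)(W), (3,0)(W); every one is W ⇒ L
(3,3): moves to (2,3)(W), (3,1)(W); every one is W ⇒ L
(3,6): moves to (2,6)(W), (3,4)(W); every one is W ⇒ L
(3,7): moves to (2,7)(W), (3,5)(W); every one is W ⇒ L
Every other cell has at least one move into one of the L cells above, so it is W.
The starting position (4,7) is W: Maya should move to (3,7), handing over an L position.

Maya wins.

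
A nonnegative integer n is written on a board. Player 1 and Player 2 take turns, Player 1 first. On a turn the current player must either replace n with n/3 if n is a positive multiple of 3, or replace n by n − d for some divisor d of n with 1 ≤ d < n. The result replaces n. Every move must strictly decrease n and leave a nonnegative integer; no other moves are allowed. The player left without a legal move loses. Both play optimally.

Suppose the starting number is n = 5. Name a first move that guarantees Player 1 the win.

Move to 4.

Use the standard recursion: the mover loses at a terminal position; elsewhere, the mover wins exactly when some move hands the opponent an L position.
n=0: no move → L
n=1: no move → L
n=2: W (go to 1, an L position)
n=3: W (go to 1, an L position)
n=4: L (options 2(W), 3(W) are all W)
n=5: W (go to 4, an L position)
From 5, the L positions reachable in one move are: 4.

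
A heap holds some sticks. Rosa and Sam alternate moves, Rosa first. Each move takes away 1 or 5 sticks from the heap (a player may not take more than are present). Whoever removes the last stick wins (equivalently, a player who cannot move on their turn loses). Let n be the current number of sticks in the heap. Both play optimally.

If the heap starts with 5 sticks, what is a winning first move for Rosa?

Build the W/L table. Terminal = L. A non-terminal position is W if it has a move to some L; otherwise it is L.
n=0: no move → L
n=1: can move to 0, which is L ⇒ W
n=2: the only move is to 1(W), a W ⇒ L
n=3: can move to 2, which is L ⇒ W
n=4: the only move is to 3(W), a W ⇒ L
n=5: can move to 4, which is L ⇒ W
From 5, the L positions reachable in one move are: 4, 0. Any move reaching one of these is winning.

Remove 1, leaving 4.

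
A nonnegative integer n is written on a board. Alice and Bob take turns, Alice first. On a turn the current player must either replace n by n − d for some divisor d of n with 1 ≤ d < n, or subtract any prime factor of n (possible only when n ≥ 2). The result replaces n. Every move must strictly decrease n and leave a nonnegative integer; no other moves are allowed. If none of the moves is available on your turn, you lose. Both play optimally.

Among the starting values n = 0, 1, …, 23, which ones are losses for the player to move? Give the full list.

0, 1, 4, 9, 14, 20

Use the standard recursion: the mover loses at a terminal position; elsewhere, the mover wins exactly when some move hands the opponent an L position.
n=0: no move → L
n=1: no move → L
n=2: W (go to 0, an L position)
n=3: W (go to 0, an L position)
n=4: L (options 2(W), 3(W) are all W)
n=5: W (go to 0, an L position)
n=6: W (go to 4, an L position)
n=7: W (go to 0, an L position)
n=8: W (go to 4, an L position)
n=9: L (options 6(W), 8(W) are all W)
n=10: W (go to 9, an L position)
n=11: W (go to 0, an L position)
n=12: W (go to 9, an L position)
n=13: W (go to 0, an L position)
n=14: L (options 7(W), 12(W), 13(W) are all W)
n=15: W (go to 14, an L position)
n=16: W (go to 14, an L position)
n=17: W (go to 0, an L position)
n=18: W (go to 9, an L position)
n=19: W (go to 0, an L position)
n=20: L (options 10(W), 15(W), 16(W), 18(W), 19(W) are all W)
n=21: W (go to 14, an L position)
n=22: W (go to 20, an L position)
n=23: W (go to 0, an L position)
Reading off the rows marked L gives the requested list; there are 6 such values of n.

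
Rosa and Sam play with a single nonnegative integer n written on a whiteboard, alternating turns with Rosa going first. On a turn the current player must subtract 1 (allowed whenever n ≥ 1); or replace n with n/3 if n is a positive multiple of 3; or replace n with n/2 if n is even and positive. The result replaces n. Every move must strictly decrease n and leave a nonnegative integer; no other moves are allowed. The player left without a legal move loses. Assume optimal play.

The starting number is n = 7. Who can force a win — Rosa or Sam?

Use the standard recursion: the mover loses at a terminal position; elsewhere, the mover wins exactly when some move hands the opponent an L position.
n=0: no move → L
n=1: W (go to 0, an L position)
n=2: L (sole option 1(W) is W)
n=3: W (go to 2, an L position)
n=4: W (go to 2, an L position)
n=5: L (sole option 4(W) is W)
n=6: W (go to 2, an L position)
n=7: L (sole option 6(W) is W)
Every move from 7 reaches a W position, so the mover loses.

Sam wins.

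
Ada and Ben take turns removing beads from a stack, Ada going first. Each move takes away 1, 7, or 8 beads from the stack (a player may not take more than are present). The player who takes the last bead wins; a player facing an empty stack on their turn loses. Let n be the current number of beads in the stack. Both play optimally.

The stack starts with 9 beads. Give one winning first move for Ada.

Positions with no move are L. A position that does have a move is losing for the player to move precisely when every available move leads to a winning position for the opponent. Fill in the labels:
n=0: no move → L
n=1: reaches L-position 0 → W
n=2: only reaches 1(W), which is W → L
n=3: reaches L-position 2 → W
n=4: only reaches 3(W), which is W → L
n=5: reaches L-position 4 → W
n=6: only reaches 5(W), which is W → L
n=7: reaches L-position 6 → W
n=8: reaches L-position 0 → W
n=9: reaches L-position 2 → W
From 9, the L positions reachable in one move are: 2.

Remove 7, leaving 2.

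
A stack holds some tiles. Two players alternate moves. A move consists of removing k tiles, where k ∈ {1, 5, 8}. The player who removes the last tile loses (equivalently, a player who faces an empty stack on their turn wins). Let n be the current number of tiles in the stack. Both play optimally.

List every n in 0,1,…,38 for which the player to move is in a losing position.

Build the W/L table. Terminal = W. A non-terminal position is W if it has a move to some L; otherwise it is L.
n=0: no move; the opponent has just taken the last tile and therefore loses → W
n=1: the only move is to 0(W), a W ⇒ L
n=2: can move to 1, which is L ⇒ W
n=3: the only move is to 2(W), a W ⇒ L
n=4: can move to 3, which is L ⇒ W
n=5: moves to 4(W), 0(W); every one is W ⇒ L
n=6: can move to 5, which is L ⇒ W
n=7: moves to 6(W), 2(W); every one is W ⇒ L
n=8: can move to 7, which is L ⇒ W
n=9: can move to 1, which is L ⇒ W
n=10: can move to 5, which is L ⇒ W
n=11: can move to 3, which is L ⇒ W
n=12: can move to 7, which is L ⇒ W
n=13: can move to 5, which is L ⇒ W
n=14: moves to 13(W), 9(W), 6(W); every one is W ⇒ L
n=15: can move to 14, which is L ⇒ W
n=16: moves to 15(W), 11(W), 8(W); every one is W ⇒ L
n=17: can move to 16, which is L ⇒ W
n=18: moves to 17(W), 13(W), 10(W); every one is W ⇒ L
n=19: can move to 18, which is L ⇒ W
n=20: moves to 19(W), 15(W), 12(W); every one is W ⇒ L
n=21: can move to 20, which is L ⇒ W
n=22: can move to 14, which is L ⇒ W
n=23: can move to 18, which is L ⇒ W
n=24: can move to 16, which is L ⇒ W
n=25: can move to 20, which is L ⇒ W
n=26: can move to 18, which is L ⇒ W
n=27: moves to 26(W), 22(W), 19(W); every one is W ⇒ L
n=28: can move to 27, which is L ⇒ W
n=29: moves to 28(W), 24(W), 21(W); every one is W ⇒ L
n=30: can move to 29, which is L ⇒ W
n=31: moves to 30(W), 26(W), 23(W); every one is W ⇒ L
n=32: can move to 31, which is L ⇒ W
n=33: moves to 32(W), 28(W), 25(W); every one is W ⇒ L
n=34: can move to 33, which is L ⇒ W
n=35: can move to 27, which is L ⇒ W
n=36: can move to 31, which is L ⇒ W
n=37: can move to 29, which is L ⇒ W
n=38: can move to 33, which is L ⇒ W
The losing starting values of n are exactly the entries labelled L in this table (12 of them).

1, 3, 5, 7, 14, 16, 18, 20, 27, 29, 31, 33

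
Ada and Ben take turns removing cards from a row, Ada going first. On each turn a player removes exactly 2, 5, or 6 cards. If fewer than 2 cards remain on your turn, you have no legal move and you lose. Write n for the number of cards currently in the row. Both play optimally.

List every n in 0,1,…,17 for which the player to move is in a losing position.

0, 1, 4, 8, 11, 12, 15

Use the standard recursion: the mover loses at a terminal position; elsewhere, the mover wins exactly when some move hands the opponent an L position.
n=0: no move → L
n=1: no move → L
n=2: W (go to 0, an L position)
n=3: W (go to 1, an L position)
n=4: L (sole option 2(W) is W)
n=5: W (go to 0, an L position)
n=6: W (go to 4, an L position)
n=7: W (go to 1, an L position)
n=8: L (options 6(W), 3(W), 2(W) are all W)
n=9: W (go to 4, an L position)
n=10: W (go to 8, an L position)
n=11: L (options 9(W), 6(W), 5(W) are all W)
n=12: L (options 10(W), 7(W), 6(W) are all W)
n=13: W (go to 11, an L position)
n=14: W (go to 12, an L position)
n=15: L (options 13(W), 10(W), 9(W) are all W)
n=16: W (go to 11, an L position)
n=17: W (go to 15, an L position)
Reading off the rows marked L gives the requested list; there are 7 such values of n.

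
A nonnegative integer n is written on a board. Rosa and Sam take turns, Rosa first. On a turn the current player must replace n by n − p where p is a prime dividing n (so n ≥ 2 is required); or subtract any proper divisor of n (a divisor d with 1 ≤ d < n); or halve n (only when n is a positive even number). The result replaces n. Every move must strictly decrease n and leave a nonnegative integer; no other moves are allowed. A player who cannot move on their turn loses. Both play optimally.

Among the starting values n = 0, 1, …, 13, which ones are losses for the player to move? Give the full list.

Compute win/loss labels from the base case upward. A position with no move is L. Any other position is W if it can reach an L in one move, else L.
n=0: no move → L
n=1: no move → L
n=2: W (go to 0, an L position)
n=3: W (go to 0, an L position)
n=4: L (options 2(W), 3(W) are all W)
n=5: W (go to 0, an L position)
n=6: W (go to 4, an L position)
n=7: W (go to 0, an L position)
n=8: W (go to 4, an L position)
n=9: L (options 6(W), 8(W) are all W)
n=10: W (go to 9, an L position)
n=11: W (go to 0, an L position)
n=12: W (go to 9, an L position)
n=13: W (go to 0, an L position)
Reading off the rows marked L gives the requested list; there are 4 such values of n.

0, 1, 4, 9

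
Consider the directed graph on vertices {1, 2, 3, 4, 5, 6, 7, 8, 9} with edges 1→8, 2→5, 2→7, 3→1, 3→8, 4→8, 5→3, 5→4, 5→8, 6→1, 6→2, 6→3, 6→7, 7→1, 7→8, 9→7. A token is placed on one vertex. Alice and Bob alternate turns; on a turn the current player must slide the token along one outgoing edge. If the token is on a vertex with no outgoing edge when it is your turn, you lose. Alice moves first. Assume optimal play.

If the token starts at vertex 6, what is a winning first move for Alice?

Label each position W (a win for the player to move) or L (a loss). A position with no legal move is L; any other position is W exactly when some move reaches an L, and L when every move reaches a W.
Every edge goes from a vertex to one that appears earlier in the order 8, 1, 3, 4, 5, 7, 2, 6, 9, so processing vertices in that order labels each vertex after all of its successors.
8: no outgoing edge → L
1: W (go to 8, an L position)
3: W (go to 8, an L position)
4: W (go to 8, an L position)
5: W (go to 8, an L position)
7: W (go to 8, an L position)
2: L (options 7(W), 5(W) are all W)
6: W (go to 2, an L position)
9: L (sole option 7(W) is W)
From 6, the L positions reachable in one move are: 2.

Move to 2.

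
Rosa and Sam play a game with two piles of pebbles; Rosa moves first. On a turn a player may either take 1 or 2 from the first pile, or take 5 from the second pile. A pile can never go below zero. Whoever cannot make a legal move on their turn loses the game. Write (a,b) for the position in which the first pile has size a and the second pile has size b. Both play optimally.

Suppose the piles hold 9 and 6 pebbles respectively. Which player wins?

Rosa wins.

Compute win/loss labels from the base case upward. A position with no move is L. Any other position is W if it can reach an L in one move, else L.
No move ever increases a pile, so every position that can arise here has a ≤ 9 and b ≤ 6; it is enough to label the cells with 0 ≤ a ≤ 9 and 0 ≤ b ≤ 6.
Every move lowers a or b (never raises either), so fill the grid row by row in increasing a, and left to right within a row: each cell's successors are then already labelled.
      b=0  b=1  b=2  b=3  b=4  b=5  b=6
a=0:    L    L    L    L    L    W    W
a=1:    W    W    W    W    W    L    L
a=2:    W    W    W    W    W    W    W
a=3:    L    L    L    L    L    W    W
a=4:    W    W    W    W    W    L    L
a=5:    W    W    W    W    W    W    W
a=6:    L    L    L    L    L    W    W
a=7:    W    W    W    W    W    L    L
a=8:    W    W    W    W    W    W    W
a=9:    L    L    L    L    L    W    W
Cells with no legal move (terminal, hence L): (0,0), (0,1), (0,2), (0,3), (0,4).
The remaining L cells, each justified by listing all of its moves:
(1,5): only reaches (0,5)(W), (1,0)(W), all W → L
(1,6): only reaches (0,6)(W), (1,1)(W), all W → L
(3,0): only reaches (2,0)(W), (1,0)(W), all W → L
(3,1): only reaches (2,1)(W), (1,1)(W), all W → L
(3,2): only reaches (2,2)(W), (1,2)(W), all W → L
(3,3): only reaches (2,3)(W), (1,3)(W), all W → L
(3,4): only reaches (2,4)(W), (1,4)(W), all W → L
(4,5): only reaches (3,5)(W), (2,5)(W), (4,0)(W), all W → L
(4,6): only reaches (3,6)(W), (2,6)(W), (4,1)(W), all W → L
(6,0): only reaches (5,0)(W), (4,0)(W), all W → L
(6,1): only reaches (5,1)(W), (4,1)(W), all W → L
(6,2): only reaches (5,2)(W), (4,2)(W), all W → L
(6,3): only reaches (5,3)(W), (4,3)(W), all W → L
(6,4): only reaches (5,4)(W), (4,4)(W), all W → L
(7,5): only reaches (6,5)(W), (5,5)(W), (7,0)(W), all W → L
(7,6): only reaches (6,6)(W), (5,6)(W), (7,1)(W), all W → L
(9,0): only reaches (8,0)(W), (7,0)(W), all W → L
(9,1): only reaches (8,1)(W), (7,1)(W), all W → L
(9,2): only reaches (8,2)(W), (7,2)(W), all W → L
(9,3): only reaches (8,3)(W), (7,3)(W), all W → L
(9,4): only reaches (8,4)(W), (7,4)(W), all W → L
Every other cell has at least one move into one of the L cells above, so it is W.
From (9,6) Rosa can move to (7,6), reaching an L position.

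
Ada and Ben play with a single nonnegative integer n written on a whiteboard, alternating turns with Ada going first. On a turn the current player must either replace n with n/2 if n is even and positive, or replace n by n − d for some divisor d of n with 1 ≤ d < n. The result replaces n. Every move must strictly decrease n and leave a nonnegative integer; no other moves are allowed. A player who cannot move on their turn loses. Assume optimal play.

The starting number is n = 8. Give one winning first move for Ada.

Move to 7.

Compute win/loss labels from the base case upward. A position with no move is L. Any other position is W if it can reach an L in one move, else L.
n=0: no move → L
n=1: no move → L
n=2: can move to 1, which is L ⇒ W
n=3: the only move is to 2(W), a W ⇒ L
n=4: can move to 3, which is L ⇒ W
n=5: the only move is to 4(W), a W ⇒ L
n=6: can move to 3, which is L ⇒ W
n=7: the only move is to 6(W), a W ⇒ L
n=8: can move to 7, which is L ⇒ W
From 8, the L positions reachable in one move are: 7.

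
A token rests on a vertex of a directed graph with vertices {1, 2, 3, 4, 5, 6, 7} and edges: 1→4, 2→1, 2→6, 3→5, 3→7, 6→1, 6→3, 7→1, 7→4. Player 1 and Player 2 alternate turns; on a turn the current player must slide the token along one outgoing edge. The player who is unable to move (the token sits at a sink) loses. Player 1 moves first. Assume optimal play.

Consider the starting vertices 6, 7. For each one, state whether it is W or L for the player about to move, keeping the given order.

Use the standard recursion: the mover loses at a terminal position; elsewhere, the mover wins exactly when some move hands the opponent an L position.
Every edge goes from a vertex to one that appears earlier in the order 4, 5, 1, 7, 3, 6, 2, so processing vertices in that order labels each vertex after all of its successors.
4: no outgoing edge → L
5: no outgoing edge → L
1: can move to 4, which is L ⇒ W
7: can move to 4, which is L ⇒ W
3: can move to 5, which is L ⇒ W
6: moves to 3(W), 1(W); every one is W ⇒ L
2: can move to 6, which is L ⇒ W

6: L, 7: W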